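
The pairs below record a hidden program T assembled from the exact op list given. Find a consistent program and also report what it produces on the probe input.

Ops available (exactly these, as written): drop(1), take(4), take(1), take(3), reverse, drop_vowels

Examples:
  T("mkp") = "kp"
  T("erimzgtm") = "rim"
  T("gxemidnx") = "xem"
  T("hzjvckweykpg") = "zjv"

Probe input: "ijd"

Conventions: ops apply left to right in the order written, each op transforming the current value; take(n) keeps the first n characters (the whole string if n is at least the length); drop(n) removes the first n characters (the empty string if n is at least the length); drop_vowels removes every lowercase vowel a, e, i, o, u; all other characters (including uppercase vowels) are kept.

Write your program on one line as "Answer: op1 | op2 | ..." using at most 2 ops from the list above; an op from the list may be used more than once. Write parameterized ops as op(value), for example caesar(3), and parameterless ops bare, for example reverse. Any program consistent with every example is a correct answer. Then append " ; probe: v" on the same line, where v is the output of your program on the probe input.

drop(1) | take(3) ; probe: "jd"

Check, running the answer program on each example:
  "mkp" -> "kp" -> "kp"
  "erimzgtm" -> "rimzgtm" -> "rim"
  "gxemidnx" -> "xemidnx" -> "xem"
  "hzjvckweykpg" -> "zjvckweykpg" -> "zjv"
  probe: "ijd" -> "jd" -> "jd"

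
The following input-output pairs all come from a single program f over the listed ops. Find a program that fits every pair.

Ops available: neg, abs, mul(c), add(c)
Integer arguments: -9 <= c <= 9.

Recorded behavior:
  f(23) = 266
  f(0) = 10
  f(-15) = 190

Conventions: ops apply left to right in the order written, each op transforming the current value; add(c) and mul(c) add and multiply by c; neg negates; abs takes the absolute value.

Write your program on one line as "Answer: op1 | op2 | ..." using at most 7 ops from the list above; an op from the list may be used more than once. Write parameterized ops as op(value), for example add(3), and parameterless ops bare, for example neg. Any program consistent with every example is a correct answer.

mul(4) | add(-6) | neg | mul(-3) | add(8) | abs

Check, running the answer program on each example:
  23 -> 92 -> 86 -> -86 -> 258 -> 266 -> 266
  0 -> 0 -> -6 -> 6 -> -18 -> -10 -> 10
  -15 -> -60 -> -66 -> 66 -> -198 -> -190 -> 190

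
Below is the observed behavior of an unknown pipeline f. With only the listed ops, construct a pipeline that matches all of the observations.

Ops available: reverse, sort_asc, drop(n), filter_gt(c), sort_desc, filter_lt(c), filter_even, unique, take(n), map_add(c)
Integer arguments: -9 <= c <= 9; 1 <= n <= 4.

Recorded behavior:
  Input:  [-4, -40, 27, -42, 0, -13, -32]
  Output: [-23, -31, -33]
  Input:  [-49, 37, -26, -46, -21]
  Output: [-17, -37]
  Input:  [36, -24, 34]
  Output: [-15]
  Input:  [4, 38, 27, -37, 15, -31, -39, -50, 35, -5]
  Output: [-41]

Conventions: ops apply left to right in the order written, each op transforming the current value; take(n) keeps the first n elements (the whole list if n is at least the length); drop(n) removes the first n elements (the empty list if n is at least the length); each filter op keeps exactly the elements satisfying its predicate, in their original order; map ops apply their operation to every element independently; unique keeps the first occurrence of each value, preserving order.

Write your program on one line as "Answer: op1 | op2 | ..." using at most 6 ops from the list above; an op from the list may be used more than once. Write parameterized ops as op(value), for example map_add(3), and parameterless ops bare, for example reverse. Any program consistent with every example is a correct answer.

sort_asc | filter_lt(-4) | filter_even | map_add(1) | map_add(8) | sort_desc

Check, running the answer program on each example:
  [-4, -40, 27, -42, 0, -13, -32] -> [-42, -40, -32, -13, -4, 0, 27] -> [-42, -40, -32, -13] -> [-42, -40, -32] -> [-41, -39, -31] -> [-33, -31, -23] -> [-23, -31, -33]
  [-49, 37, -26, -46, -21] -> [-49, -46, -26, -21, 37] -> [-49, -46, -26, -21] -> [-46, -26] -> [-45, -25] -> [-37, -17] -> [-17, -37]
  [36, -24, 34] -> [-24, 34, 36] -> [-24] -> [-24] -> [-23] -> [-15] -> [-15]
  [4, 38, 27, -37, 15, -31, -39, -50, 35, -5] -> [-50, -39, -37, -31, -5, 4, 15, 27, 35, 38] -> [-50, -39, -37, -31, -5] -> [-50] -> [-49] -> [-41] -> [-41]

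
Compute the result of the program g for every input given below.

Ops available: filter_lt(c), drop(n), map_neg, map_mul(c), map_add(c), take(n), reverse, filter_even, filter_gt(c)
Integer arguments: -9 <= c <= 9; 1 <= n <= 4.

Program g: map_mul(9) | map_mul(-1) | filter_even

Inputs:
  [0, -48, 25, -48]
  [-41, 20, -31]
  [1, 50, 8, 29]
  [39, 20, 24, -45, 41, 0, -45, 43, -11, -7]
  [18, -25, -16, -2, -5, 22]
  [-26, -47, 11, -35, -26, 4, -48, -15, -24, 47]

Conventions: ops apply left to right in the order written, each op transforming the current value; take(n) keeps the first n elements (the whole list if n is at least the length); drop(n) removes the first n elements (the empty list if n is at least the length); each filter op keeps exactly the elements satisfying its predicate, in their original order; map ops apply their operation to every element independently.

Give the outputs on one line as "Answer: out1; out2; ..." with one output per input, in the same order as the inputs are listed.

[0, 432, 432]; [-180]; [-450, -72]; [-180, -216, 0]; [-162, 144, 18, -198]; [234, 234, -36, 432, 216]

Execution, op by op:
  [0, -48, 25, -48] -> [0, -432, 225, -432] -> [0, 432, -225, 432] -> [0, 432, 432]
  [-41, 20, -31] -> [-369, 180, -279] -> [369, -180, 279] -> [-180]
  [1, 50, 8, 29] -> [9, 450, 72, 261] -> [-9, -450, -72, -261] -> [-450, -72]
  [39, 20, 24, -45, 41, 0, -45, 43, -11, -7] -> [351, 180, 216, -405, 369, 0, -405, 387, -99, -63] -> [-351, -180, -216, 405, -369, 0, 405, -387, 99, 63] -> [-180, -216, 0]
  [18, -25, -16, -2, -5, 22] -> [162, -225, -144, -18, -45, 198] -> [-162, 225, 144, 18, 45, -198] -> [-162, 144, 18, -198]
  [-26, -47, 11, -35, -26, 4, -48, -15, -24, 47] -> [-234, -423, 99, -315, -234, 36, -432, -135, -216, 423] -> [234, 423, -99, 315, 234, -36, 432, 135, 216, -423] -> [234, 234, -36, 432, 216]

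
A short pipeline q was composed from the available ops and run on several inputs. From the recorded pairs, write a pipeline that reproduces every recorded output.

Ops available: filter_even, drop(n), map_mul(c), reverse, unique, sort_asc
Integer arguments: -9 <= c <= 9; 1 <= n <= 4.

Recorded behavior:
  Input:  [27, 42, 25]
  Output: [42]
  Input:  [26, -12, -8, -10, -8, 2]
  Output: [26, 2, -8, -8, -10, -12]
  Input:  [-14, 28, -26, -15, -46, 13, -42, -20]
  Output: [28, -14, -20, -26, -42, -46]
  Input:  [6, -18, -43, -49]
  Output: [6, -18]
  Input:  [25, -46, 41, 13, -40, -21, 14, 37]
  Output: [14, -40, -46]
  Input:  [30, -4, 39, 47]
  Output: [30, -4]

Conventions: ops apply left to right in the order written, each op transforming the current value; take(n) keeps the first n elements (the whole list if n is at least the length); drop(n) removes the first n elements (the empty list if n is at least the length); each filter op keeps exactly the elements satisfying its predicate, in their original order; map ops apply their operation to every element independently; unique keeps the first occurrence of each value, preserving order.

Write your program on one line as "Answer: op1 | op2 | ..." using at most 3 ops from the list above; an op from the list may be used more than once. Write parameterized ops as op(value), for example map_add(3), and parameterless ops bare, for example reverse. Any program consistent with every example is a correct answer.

filter_even | sort_asc | reverse

Check, running the answer program on each example:
  [27, 42, 25] -> [42] -> [42] -> [42]
  [26, -12, -8, -10, -8, 2] -> [26, -12, -8, -10, -8, 2] -> [-12, -10, -8, -8, 2, 26] -> [26, 2, -8, -8, -10, -12]
  [-14, 28, -26, -15, -46, 13, -42, -20] -> [-14, 28, -26, -46, -42, -20] -> [-46, -42, -26, -20, -14, 28] -> [28, -14, -20, -26, -42, -46]
  [6, -18, -43, -49] -> [6, -18] -> [-18, 6] -> [6, -18]
  [25, -46, 41, 13, -40, -21, 14, 37] -> [-46, -40, 14] -> [-46, -40, 14] -> [14, -40, -46]
  [30, -4, 39, 47] -> [30, -4] -> [-4, 30] -> [30, -4]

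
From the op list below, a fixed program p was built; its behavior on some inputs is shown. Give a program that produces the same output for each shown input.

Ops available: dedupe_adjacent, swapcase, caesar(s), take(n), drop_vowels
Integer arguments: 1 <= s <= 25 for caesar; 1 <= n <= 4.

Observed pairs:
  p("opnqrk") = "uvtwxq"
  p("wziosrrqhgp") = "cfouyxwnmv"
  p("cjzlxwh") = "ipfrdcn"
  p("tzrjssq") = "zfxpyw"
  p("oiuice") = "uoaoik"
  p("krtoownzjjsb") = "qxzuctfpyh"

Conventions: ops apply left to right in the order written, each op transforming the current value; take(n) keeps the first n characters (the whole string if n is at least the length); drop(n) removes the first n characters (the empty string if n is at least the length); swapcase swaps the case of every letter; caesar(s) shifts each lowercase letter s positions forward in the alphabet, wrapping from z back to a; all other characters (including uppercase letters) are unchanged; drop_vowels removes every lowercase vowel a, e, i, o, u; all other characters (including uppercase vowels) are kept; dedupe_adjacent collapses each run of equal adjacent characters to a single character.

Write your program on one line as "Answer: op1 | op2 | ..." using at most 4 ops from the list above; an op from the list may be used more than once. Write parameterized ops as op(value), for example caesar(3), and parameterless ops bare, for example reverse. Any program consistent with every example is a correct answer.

dedupe_adjacent | caesar(13) | caesar(19)

Check, running the answer program on each example:
  "opnqrk" -> "opnqrk" -> "bcadex" -> "uvtwxq"
  "wziosrrqhgp" -> "wziosrqhgp" -> "jmvbfedutc" -> "cfouyxwnmv"
  "cjzlxwh" -> "cjzlxwh" -> "pwmykju" -> "ipfrdcn"
  "tzrjssq" -> "tzrjsq" -> "gmewfd" -> "zfxpyw"
  "oiuice" -> "oiuice" -> "bvhvpr" -> "uoaoik"
  "krtoownzjjsb" -> "krtownzjsb" -> "xegbjamwfo" -> "qxzuctfpyh"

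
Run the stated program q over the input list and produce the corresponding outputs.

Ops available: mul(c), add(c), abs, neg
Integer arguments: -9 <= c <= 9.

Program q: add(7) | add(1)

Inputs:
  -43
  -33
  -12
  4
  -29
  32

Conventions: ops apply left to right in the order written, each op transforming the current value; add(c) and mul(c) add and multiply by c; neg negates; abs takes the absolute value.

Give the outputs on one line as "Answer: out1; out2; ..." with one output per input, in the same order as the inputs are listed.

-35; -25; -4; 12; -21; 40

Execution, op by op:
  -43 -> -36 -> -35
  -33 -> -26 -> -25
  -12 -> -5 -> -4
  4 -> 11 -> 12
  -29 -> -22 -> -21
  32 -> 39 -> 40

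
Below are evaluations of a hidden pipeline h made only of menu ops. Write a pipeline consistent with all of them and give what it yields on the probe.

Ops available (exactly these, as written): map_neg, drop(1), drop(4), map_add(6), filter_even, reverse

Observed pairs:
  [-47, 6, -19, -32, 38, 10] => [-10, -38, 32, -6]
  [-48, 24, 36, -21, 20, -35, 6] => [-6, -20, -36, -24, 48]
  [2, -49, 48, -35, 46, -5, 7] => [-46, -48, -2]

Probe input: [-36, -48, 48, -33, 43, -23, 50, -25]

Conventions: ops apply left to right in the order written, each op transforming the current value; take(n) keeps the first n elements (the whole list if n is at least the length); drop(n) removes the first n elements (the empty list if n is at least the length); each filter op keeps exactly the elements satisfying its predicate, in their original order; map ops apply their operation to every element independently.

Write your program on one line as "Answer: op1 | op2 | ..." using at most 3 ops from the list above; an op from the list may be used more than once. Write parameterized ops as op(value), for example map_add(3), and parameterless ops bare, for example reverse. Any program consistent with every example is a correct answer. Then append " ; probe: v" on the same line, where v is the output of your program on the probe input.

map_neg | filter_even | reverse ; probe: [-50, -48, 48, 36]

Check, running the answer program on each example:
  [-47, 6, -19, -32, 38, 10] -> [47, -6, 19, 32, -38, -10] -> [-6, 32, -38, -10] -> [-10, -38, 32, -6]
  [-48, 24, 36, -21, 20, -35, 6] -> [48, -24, -36, 21, -20, 35, -6] -> [48, -24, -36, -20, -6] -> [-6, -20, -36, -24, 48]
  [2, -49, 48, -35, 46, -5, 7] -> [-2, 49, -48, 35, -46, 5, -7] -> [-2, -48, -46] -> [-46, -48, -2]
  probe: [-36, -48, 48, -33, 43, -23, 50, -25] -> [36, 48, -48, 33, -43, 23, -50, 25] -> [36, 48, -48, -50] -> [-50, -48, 48, 36]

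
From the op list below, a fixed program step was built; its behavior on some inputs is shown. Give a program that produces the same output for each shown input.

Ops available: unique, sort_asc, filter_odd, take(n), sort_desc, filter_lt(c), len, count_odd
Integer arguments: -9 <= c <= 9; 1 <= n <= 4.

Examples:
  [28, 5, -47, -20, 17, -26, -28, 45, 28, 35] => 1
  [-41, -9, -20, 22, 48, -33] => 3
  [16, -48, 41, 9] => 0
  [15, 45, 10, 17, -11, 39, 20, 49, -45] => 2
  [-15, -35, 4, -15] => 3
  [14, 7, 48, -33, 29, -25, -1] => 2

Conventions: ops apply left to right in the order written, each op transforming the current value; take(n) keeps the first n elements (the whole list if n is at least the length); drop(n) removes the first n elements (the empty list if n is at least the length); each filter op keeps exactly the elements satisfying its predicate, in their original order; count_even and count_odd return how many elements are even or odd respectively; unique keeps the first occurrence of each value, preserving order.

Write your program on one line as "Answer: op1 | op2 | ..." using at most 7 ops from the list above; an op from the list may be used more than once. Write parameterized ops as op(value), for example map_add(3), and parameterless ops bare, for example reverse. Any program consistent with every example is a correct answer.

sort_asc | filter_lt(3) | sort_desc | filter_lt(-6) | filter_odd | len

Check, running the answer program on each example:
  [28, 5, -47, -20, 17, -26, -28, 45, 28, 35] -> [-47, -28, -26, -20, 5, 17, 28, 28, 35, 45] -> [-47, -28, -26, -20] -> [-20, -26, -28, -47] -> [-20, -26, -28, -47] -> [-47] -> 1
  [-41, -9, -20, 22, 48, -33] -> [-41, -33, -20, -9, 22, 48] -> [-41, -33, -20, -9] -> [-9, -20, -33, -41] -> [-9, -20, -33, -41] -> [-9, -33, -41] -> 3
  [16, -48, 41, 9] -> [-48, 9, 16, 41] -> [-48] -> [-48] -> [-48] -> [] -> 0
  [15, 45, 10, 17, -11, 39, 20, 49, -45] -> [-45, -11, 10, 15, 17, 20, 39, 45, 49] -> [-45, -11] -> [-11, -45] -> [-11, -45] -> [-11, -45] -> 2
  [-15, -35, 4, -15] -> [-35, -15, -15, 4] -> [-35, -15, -15] -> [-15, -15, -35] -> [-15, -15, -35] -> [-15, -15, -35] -> 3
  [14, 7, 48, -33, 29, -25, -1] -> [-33, -25, -1, 7, 14, 29, 48] -> [-33, -25, -1] -> [-1, -25, -33] -> [-25, -33] -> [-25, -33] -> 2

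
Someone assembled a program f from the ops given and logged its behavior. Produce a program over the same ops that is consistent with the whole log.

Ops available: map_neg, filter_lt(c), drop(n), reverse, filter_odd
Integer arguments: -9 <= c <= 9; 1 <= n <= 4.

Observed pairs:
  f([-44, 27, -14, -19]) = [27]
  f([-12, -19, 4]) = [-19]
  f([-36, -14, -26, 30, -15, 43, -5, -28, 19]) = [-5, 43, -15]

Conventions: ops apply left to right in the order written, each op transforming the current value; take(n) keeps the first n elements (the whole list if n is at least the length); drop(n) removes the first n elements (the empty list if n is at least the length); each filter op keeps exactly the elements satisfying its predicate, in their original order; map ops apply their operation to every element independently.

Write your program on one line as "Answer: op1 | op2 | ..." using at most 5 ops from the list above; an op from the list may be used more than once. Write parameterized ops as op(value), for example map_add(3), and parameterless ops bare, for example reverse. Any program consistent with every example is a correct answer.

reverse | map_neg | drop(1) | map_neg | filter_odd

Check, running the answer program on each example:
  [-44, 27, -14, -19] -> [-19, -14, 27, -44] -> [19, 14, -27, 44] -> [14, -27, 44] -> [-14, 27, -44] -> [27]
  [-12, -19, 4] -> [4, -19, -12] -> [-4, 19, 12] -> [19, 12] -> [-19, -12] -> [-19]
  [-36, -14, -26, 30, -15, 43, -5, -28, 19] -> [19, -28, -5, 43, -15, 30, -26, -14, -36] -> [-19, 28, 5, -43, 15, -30, 26, 14, 36] -> [28, 5, -43, 15, -30, 26, 14, 36] -> [-28, -5, 43, -15, 30, -26, -14, -36] -> [-5, 43, -15]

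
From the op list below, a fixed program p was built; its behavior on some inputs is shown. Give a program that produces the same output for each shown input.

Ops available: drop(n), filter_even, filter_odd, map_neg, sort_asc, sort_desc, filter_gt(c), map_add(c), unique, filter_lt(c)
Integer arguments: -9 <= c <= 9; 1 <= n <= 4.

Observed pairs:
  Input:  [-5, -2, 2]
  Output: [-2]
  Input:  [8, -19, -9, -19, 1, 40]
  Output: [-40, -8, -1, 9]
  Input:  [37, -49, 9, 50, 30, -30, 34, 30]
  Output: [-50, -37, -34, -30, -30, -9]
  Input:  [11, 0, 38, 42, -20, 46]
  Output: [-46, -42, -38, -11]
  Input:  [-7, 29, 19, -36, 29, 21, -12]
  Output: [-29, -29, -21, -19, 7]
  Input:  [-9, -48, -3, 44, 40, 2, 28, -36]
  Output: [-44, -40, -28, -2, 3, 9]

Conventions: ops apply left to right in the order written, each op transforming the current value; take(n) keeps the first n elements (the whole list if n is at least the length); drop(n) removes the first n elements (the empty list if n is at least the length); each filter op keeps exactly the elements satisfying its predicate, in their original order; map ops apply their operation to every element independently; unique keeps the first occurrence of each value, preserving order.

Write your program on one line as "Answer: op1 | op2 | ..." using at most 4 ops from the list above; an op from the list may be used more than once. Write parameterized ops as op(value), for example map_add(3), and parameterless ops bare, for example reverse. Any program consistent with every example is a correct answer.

sort_asc | drop(2) | sort_desc | map_neg

Check, running the answer program on each example:
  [-5, -2, 2] -> [-5, -2, 2] -> [2] -> [2] -> [-2]
  [8, -19, -9, -19, 1, 40] -> [-19, -19, -9, 1, 8, 40] -> [-9, 1, 8, 40] -> [40, 8, 1, -9] -> [-40, -8, -1, 9]
  [37, -49, 9, 50, 30, -30, 34, 30] -> [-49, -30, 9, 30, 30, 34, 37, 50] -> [9, 30, 30, 34, 37, 50] -> [50, 37, 34, 30, 30, 9] -> [-50, -37, -34, -30, -30, -9]
  [11, 0, 38, 42, -20, 46] -> [-20, 0, 11, 38, 42, 46] -> [11, 38, 42, 46] -> [46, 42, 38, 11] -> [-46, -42, -38, -11]
  [-7, 29, 19, -36, 29, 21, -12] -> [-36, -12, -7, 19, 21, 29, 29] -> [-7, 19, 21, 29, 29] -> [29, 29, 21, 19, -7] -> [-29, -29, -21, -19, 7]
  [-9, -48, -3, 44, 40, 2, 28, -36] -> [-48, -36, -9, -3, 2, 28, 40, 44] -> [-9, -3, 2, 28, 40, 44] -> [44, 40, 28, 2, -3, -9] -> [-44, -40, -28, -2, 3, 9]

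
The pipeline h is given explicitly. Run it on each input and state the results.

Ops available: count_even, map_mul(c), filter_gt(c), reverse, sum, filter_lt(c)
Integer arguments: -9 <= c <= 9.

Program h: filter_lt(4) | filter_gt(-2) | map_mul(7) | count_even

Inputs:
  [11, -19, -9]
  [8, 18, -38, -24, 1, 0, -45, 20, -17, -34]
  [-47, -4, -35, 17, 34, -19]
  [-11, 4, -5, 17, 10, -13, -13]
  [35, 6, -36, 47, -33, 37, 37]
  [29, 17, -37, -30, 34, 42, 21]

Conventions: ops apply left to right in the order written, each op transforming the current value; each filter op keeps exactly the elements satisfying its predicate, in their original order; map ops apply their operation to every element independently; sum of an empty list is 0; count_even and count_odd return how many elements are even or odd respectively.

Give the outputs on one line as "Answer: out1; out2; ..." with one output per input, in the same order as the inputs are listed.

Execution, op by op:
  [11, -19, -9] -> [-19, -9] -> [] -> [] -> 0
  [8, 18, -38, -24, 1, 0, -45, 20, -17, -34] -> [-38, -24, 1, 0, -45, -17, -34] -> [1, 0] -> [7, 0] -> 1
  [-47, -4, -35, 17, 34, -19] -> [-47, -4, -35, -19] -> [] -> [] -> 0
  [-11, 4, -5, 17, 10, -13, -13] -> [-11, -5, -13, -13] -> [] -> [] -> 0
  [35, 6, -36, 47, -33, 37, 37] -> [-36, -33] -> [] -> [] -> 0
  [29, 17, -37, -30, 34, 42, 21] -> [-37, -30] -> [] -> [] -> 0

0; 1; 0; 0; 0; 0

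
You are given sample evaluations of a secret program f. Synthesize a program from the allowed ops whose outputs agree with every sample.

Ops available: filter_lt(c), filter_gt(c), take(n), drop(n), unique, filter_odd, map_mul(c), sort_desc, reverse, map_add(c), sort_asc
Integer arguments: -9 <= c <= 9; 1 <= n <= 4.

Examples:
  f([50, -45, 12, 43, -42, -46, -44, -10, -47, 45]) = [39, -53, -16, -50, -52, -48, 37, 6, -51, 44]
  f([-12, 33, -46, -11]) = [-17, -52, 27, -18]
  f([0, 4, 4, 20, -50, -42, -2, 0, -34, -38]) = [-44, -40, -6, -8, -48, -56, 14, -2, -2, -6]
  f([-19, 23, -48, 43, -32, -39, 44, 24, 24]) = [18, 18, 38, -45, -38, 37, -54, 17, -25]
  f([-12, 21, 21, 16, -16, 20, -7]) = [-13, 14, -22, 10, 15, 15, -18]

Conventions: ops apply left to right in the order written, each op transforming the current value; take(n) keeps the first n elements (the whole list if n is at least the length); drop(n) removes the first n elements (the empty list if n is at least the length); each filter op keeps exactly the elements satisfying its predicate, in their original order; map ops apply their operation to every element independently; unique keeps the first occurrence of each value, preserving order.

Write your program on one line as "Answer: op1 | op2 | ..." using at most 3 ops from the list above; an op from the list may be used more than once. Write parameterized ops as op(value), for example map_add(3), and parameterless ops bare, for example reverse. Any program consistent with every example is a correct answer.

reverse | map_add(-6)

Check, running the answer program on each example:
  [50, -45, 12, 43, -42, -46, -44, -10, -47, 45] -> [45, -47, -10, -44, -46, -42, 43, 12, -45, 50] -> [39, -53, -16, -50, -52, -48, 37, 6, -51, 44]
  [-12, 33, -46, -11] -> [-11, -46, 33, -12] -> [-17, -52, 27, -18]
  [0, 4, 4, 20, -50, -42, -2, 0, -34, -38] -> [-38, -34, 0, -2, -42, -50, 20, 4, 4, 0] -> [-44, -40, -6, -8, -48, -56, 14, -2, -2, -6]
  [-19, 23, -48, 43, -32, -39, 44, 24, 24] -> [24, 24, 44, -39, -32, 43, -48, 23, -19] -> [18, 18, 38, -45, -38, 37, -54, 17, -25]
  [-12, 21, 21, 16, -16, 20, -7] -> [-7, 20, -16, 16, 21, 21, -12] -> [-13, 14, -22, 10, 15, 15, -18]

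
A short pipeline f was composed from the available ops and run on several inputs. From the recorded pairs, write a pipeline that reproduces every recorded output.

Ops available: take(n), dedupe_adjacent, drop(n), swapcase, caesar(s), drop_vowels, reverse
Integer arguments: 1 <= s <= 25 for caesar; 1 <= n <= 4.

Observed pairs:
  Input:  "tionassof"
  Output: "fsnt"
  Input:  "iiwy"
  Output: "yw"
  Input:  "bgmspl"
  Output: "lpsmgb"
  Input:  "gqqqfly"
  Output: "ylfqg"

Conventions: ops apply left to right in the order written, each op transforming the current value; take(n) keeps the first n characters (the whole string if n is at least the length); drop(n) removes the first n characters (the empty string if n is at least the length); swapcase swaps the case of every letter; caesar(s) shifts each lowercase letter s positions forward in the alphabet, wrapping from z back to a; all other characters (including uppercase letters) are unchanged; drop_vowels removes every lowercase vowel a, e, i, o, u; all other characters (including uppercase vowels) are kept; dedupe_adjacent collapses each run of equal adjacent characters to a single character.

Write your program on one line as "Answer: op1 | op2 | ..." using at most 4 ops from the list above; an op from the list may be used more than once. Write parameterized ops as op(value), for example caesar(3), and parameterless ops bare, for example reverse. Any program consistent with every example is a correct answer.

drop_vowels | reverse | dedupe_adjacent

Check, running the answer program on each example:
  "tionassof" -> "tnssf" -> "fssnt" -> "fsnt"
  "iiwy" -> "wy" -> "yw" -> "yw"
  "bgmspl" -> "bgmspl" -> "lpsmgb" -> "lpsmgb"
  "gqqqfly" -> "gqqqfly" -> "ylfqqqg" -> "ylfqg"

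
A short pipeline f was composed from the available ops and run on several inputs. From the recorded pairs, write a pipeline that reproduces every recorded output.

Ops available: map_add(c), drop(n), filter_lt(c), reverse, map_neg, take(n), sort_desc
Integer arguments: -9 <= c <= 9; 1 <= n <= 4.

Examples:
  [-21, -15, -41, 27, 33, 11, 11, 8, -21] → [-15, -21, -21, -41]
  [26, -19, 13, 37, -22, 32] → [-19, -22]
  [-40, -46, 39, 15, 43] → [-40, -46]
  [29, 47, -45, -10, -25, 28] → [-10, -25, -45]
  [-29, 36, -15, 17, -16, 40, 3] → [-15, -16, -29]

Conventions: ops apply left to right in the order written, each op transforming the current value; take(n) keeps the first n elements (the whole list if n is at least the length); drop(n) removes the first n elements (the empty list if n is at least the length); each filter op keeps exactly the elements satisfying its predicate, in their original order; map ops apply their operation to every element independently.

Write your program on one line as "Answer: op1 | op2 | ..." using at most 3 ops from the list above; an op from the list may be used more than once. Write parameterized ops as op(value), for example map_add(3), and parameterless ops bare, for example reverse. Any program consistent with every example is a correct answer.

reverse | sort_desc | filter_lt(-5)

Check, running the answer program on each example:
  [-21, -15, -41, 27, 33, 11, 11, 8, -21] -> [-21, 8, 11, 11, 33, 27, -41, -15, -21] -> [33, 27, 11, 11, 8, -15, -21, -21, -41] -> [-15, -21, -21, -41]
  [26, -19, 13, 37, -22, 32] -> [32, -22, 37, 13, -19, 26] -> [37, 32, 26, 13, -19, -22] -> [-19, -22]
  [-40, -46, 39, 15, 43] -> [43, 15, 39, -46, -40] -> [43, 39, 15, -40, -46] -> [-40, -46]
  [29, 47, -45, -10, -25, 28] -> [28, -25, -10, -45, 47, 29] -> [47, 29, 28, -10, -25, -45] -> [-10, -25, -45]
  [-29, 36, -15, 17, -16, 40, 3] -> [3, 40, -16, 17, -15, 36, -29] -> [40, 36, 17, 3, -15, -16, -29] -> [-15, -16, -29]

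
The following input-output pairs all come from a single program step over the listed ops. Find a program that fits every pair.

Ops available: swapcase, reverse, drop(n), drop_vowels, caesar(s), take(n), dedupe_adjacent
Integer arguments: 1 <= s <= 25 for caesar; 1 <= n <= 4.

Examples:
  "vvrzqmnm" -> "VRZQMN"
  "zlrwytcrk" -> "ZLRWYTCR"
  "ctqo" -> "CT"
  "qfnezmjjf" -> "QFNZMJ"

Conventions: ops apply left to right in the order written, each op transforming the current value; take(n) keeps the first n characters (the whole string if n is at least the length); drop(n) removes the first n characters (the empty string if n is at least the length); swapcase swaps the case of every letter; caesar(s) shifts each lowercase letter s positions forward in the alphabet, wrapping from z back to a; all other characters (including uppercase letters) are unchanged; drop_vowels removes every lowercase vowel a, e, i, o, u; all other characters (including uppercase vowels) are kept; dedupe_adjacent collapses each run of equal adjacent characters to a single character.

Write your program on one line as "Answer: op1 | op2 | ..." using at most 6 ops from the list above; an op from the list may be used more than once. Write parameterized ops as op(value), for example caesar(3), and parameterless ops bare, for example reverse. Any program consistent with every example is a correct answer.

dedupe_adjacent | drop_vowels | swapcase | reverse | drop(1) | reverse

Check, running the answer program on each example:
  "vvrzqmnm" -> "vrzqmnm" -> "vrzqmnm" -> "VRZQMNM" -> "MNMQZRV" -> "NMQZRV" -> "VRZQMN"
  "zlrwytcrk" -> "zlrwytcrk" -> "zlrwytcrk" -> "ZLRWYTCRK" -> "KRCTYWRLZ" -> "RCTYWRLZ" -> "ZLRWYTCR"
  "ctqo" -> "ctqo" -> "ctq" -> "CTQ" -> "QTC" -> "TC" -> "CT"
  "qfnezmjjf" -> "qfnezmjf" -> "qfnzmjf" -> "QFNZMJF" -> "FJMZNFQ" -> "JMZNFQ" -> "QFNZMJ"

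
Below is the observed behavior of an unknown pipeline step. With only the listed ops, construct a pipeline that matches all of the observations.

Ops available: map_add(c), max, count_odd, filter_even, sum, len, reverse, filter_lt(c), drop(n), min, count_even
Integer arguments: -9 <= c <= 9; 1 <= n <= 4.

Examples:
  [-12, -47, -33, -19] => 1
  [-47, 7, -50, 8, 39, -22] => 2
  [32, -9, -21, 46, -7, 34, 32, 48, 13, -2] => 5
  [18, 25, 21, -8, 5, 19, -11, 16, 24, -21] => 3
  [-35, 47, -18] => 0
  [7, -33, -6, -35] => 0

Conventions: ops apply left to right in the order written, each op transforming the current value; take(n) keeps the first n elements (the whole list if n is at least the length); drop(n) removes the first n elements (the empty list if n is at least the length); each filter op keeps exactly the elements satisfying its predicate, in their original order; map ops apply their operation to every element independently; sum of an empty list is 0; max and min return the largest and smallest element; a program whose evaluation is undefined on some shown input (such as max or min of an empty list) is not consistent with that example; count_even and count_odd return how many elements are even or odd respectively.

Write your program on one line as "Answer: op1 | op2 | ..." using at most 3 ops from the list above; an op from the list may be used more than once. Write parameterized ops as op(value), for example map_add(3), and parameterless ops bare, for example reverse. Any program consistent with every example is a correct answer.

reverse | drop(2) | count_even

Check, running the answer program on each example:
  [-12, -47, -33, -19] -> [-19, -33, -47, -12] -> [-47, -12] -> 1
  [-47, 7, -50, 8, 39, -22] -> [-22, 39, 8, -50, 7, -47] -> [8, -50, 7, -47] -> 2
  [32, -9, -21, 46, -7, 34, 32, 48, 13, -2] -> [-2, 13, 48, 32, 34, -7, 46, -21, -9, 32] -> [48, 32, 34, -7, 46, -21, -9, 32] -> 5
  [18, 25, 21, -8, 5, 19, -11, 16, 24, -21] -> [-21, 24, 16, -11, 19, 5, -8, 21, 25, 18] -> [16, -11, 19, 5, -8, 21, 25, 18] -> 3
  [-35, 47, -18] -> [-18, 47, -35] -> [-35] -> 0
  [7, -33, -6, -35] -> [-35, -6, -33, 7] -> [-33, 7] -> 0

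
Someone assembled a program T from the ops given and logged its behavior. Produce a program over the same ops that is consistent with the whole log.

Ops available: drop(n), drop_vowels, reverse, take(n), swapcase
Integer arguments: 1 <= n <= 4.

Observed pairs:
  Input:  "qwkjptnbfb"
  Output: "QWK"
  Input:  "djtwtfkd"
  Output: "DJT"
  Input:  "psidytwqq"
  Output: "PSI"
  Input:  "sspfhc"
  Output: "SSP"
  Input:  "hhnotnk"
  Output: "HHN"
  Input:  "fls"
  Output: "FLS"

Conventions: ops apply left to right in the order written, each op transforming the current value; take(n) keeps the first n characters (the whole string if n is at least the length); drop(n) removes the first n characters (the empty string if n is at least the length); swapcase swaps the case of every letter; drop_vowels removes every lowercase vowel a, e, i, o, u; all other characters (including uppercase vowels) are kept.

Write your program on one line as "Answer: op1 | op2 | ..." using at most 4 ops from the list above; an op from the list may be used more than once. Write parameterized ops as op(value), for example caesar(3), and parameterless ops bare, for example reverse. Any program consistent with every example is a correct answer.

take(3) | reverse | swapcase | reverse

Check, running the answer program on each example:
  "qwkjptnbfb" -> "qwk" -> "kwq" -> "KWQ" -> "QWK"
  "djtwtfkd" -> "djt" -> "tjd" -> "TJD" -> "DJT"
  "psidytwqq" -> "psi" -> "isp" -> "ISP" -> "PSI"
  "sspfhc" -> "ssp" -> "pss" -> "PSS" -> "SSP"
  "hhnotnk" -> "hhn" -> "nhh" -> "NHH" -> "HHN"
  "fls" -> "fls" -> "slf" -> "SLF" -> "FLS"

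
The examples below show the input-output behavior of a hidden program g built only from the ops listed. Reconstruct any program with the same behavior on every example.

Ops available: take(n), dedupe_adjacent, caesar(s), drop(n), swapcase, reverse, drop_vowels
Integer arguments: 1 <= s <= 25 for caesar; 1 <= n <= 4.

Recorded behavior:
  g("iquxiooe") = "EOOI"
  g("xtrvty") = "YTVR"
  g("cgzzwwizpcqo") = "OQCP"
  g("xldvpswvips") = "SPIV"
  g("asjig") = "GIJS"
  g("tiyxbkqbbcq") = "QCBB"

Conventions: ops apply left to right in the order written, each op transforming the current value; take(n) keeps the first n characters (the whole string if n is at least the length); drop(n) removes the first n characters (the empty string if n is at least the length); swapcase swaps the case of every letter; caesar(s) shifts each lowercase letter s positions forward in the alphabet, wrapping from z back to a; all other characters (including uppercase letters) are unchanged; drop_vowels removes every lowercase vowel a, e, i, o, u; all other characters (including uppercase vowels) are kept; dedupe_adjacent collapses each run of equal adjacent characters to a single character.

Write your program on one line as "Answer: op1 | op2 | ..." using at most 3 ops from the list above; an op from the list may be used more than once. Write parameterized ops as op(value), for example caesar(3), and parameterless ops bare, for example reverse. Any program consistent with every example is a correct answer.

reverse | swapcase | take(4)

Check, running the answer program on each example:
  "iquxiooe" -> "eooixuqi" -> "EOOIXUQI" -> "EOOI"
  "xtrvty" -> "ytvrtx" -> "YTVRTX" -> "YTVR"
  "cgzzwwizpcqo" -> "oqcpziwwzzgc" -> "OQCPZIWWZZGC" -> "OQCP"
  "xldvpswvips" -> "spivwspvdlx" -> "SPIVWSPVDLX" -> "SPIV"
  "asjig" -> "gijsa" -> "GIJSA" -> "GIJS"
  "tiyxbkqbbcq" -> "qcbbqkbxyit" -> "QCBBQKBXYIT" -> "QCBB"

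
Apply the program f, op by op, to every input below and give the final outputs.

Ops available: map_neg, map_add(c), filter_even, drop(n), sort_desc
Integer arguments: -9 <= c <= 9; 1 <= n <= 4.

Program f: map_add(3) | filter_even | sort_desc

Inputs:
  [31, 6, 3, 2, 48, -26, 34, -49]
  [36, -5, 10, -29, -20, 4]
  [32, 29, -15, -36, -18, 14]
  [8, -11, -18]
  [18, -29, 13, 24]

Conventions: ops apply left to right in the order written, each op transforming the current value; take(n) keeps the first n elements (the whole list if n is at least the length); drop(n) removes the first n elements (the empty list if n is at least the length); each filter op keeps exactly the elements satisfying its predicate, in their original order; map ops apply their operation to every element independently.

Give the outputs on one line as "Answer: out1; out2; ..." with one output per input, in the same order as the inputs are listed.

Execution, op by op:
  [31, 6, 3, 2, 48, -26, 34, -49] -> [34, 9, 6, 5, 51, -23, 37, -46] -> [34, 6, -46] -> [34, 6, -46]
  [36, -5, 10, -29, -20, 4] -> [39, -2, 13, -26, -17, 7] -> [-2, -26] -> [-2, -26]
  [32, 29, -15, -36, -18, 14] -> [35, 32, -12, -33, -15, 17] -> [32, -12] -> [32, -12]
  [8, -11, -18] -> [11, -8, -15] -> [-8] -> [-8]
  [18, -29, 13, 24] -> [21, -26, 16, 27] -> [-26, 16] -> [16, -26]

[34, 6, -46]; [-2, -26]; [32, -12]; [-8]; [16, -26]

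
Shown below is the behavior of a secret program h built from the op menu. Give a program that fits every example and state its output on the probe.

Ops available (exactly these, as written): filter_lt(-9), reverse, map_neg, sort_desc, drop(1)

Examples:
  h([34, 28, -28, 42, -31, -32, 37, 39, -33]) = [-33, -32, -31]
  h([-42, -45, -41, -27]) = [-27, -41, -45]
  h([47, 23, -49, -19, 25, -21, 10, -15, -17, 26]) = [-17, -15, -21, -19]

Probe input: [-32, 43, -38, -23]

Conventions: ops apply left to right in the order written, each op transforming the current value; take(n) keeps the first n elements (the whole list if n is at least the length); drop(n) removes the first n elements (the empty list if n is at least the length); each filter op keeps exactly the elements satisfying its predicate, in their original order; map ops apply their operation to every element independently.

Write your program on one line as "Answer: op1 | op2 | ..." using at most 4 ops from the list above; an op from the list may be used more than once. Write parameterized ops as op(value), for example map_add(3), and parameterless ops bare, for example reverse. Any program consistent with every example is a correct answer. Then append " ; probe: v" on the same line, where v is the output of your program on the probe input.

filter_lt(-9) | drop(1) | reverse ; probe: [-23, -38]

Check, running the answer program on each example:
  [34, 28, -28, 42, -31, -32, 37, 39, -33] -> [-28, -31, -32, -33] -> [-31, -32, -33] -> [-33, -32, -31]
  [-42, -45, -41, -27] -> [-42, -45, -41, -27] -> [-45, -41, -27] -> [-27, -41, -45]
  [47, 23, -49, -19, 25, -21, 10, -15, -17, 26] -> [-49, -19, -21, -15, -17] -> [-19, -21, -15, -17] -> [-17, -15, -21, -19]
  probe: [-32, 43, -38, -23] -> [-32, -38, -23] -> [-38, -23] -> [-23, -38]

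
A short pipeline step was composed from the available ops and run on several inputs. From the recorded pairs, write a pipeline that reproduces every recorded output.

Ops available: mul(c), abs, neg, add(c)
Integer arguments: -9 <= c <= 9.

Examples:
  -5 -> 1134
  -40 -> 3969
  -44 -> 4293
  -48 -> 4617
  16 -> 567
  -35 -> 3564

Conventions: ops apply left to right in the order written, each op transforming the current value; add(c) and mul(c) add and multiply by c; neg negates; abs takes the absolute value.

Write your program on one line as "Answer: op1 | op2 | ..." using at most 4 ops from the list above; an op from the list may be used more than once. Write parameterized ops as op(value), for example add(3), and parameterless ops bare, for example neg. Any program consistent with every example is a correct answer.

add(-9) | mul(9) | abs | mul(9)

Check, running the answer program on each example:
  -5 -> -14 -> -126 -> 126 -> 1134
  -40 -> -49 -> -441 -> 441 -> 3969
  -44 -> -53 -> -477 -> 477 -> 4293
  -48 -> -57 -> -513 -> 513 -> 4617
  16 -> 7 -> 63 -> 63 -> 567
  -35 -> -44 -> -396 -> 396 -> 3564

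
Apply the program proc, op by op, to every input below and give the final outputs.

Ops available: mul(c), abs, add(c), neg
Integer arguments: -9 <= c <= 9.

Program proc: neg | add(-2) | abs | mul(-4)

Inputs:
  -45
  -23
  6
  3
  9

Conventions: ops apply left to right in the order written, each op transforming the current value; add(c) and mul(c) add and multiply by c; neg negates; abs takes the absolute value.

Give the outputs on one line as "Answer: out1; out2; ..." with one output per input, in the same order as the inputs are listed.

Execution, op by op:
  -45 -> 45 -> 43 -> 43 -> -172
  -23 -> 23 -> 21 -> 21 -> -84
  6 -> -6 -> -8 -> 8 -> -32
  3 -> -3 -> -5 -> 5 -> -20
  9 -> -9 -> -11 -> 11 -> -44

-172; -84; -32; -20; -44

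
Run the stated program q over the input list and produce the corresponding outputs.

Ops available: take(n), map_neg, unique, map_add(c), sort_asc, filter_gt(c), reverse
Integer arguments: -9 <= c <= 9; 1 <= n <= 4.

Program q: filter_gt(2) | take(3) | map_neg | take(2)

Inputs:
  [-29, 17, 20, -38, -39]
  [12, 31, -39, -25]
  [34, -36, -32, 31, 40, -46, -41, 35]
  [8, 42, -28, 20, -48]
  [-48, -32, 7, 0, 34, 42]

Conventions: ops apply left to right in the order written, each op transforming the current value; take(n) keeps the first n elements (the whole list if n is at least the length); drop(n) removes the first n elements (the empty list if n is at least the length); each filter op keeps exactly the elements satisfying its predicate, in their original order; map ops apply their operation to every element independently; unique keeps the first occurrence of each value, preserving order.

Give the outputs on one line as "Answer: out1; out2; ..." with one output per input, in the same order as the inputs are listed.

[-17, -20]; [-12, -31]; [-34, -31]; [-8, -42]; [-7, -34]

Execution, op by op:
  [-29, 17, 20, -38, -39] -> [17, 20] -> [17, 20] -> [-17, -20] -> [-17, -20]
  [12, 31, -39, -25] -> [12, 31] -> [12, 31] -> [-12, -31] -> [-12, -31]
  [34, -36, -32, 31, 40, -46, -41, 35] -> [34, 31, 40, 35] -> [34, 31, 40] -> [-34, -31, -40] -> [-34, -31]
  [8, 42, -28, 20, -48] -> [8, 42, 20] -> [8, 42, 20] -> [-8, -42, -20] -> [-8, -42]
  [-48, -32, 7, 0, 34, 42] -> [7, 34, 42] -> [7, 34, 42] -> [-7, -34, -42] -> [-7, -34]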